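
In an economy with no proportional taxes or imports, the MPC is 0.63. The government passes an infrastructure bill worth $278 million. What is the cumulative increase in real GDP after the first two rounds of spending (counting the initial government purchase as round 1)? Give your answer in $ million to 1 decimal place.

$453.1 million

Round 1 adds ΔG = $278 million; each later round is MPC = 0.63 times the previous.
After 2 rounds: 278 + 175.14 = ΔG·(1 − c^2)/(1 − c) = 278 × (1 − 0.3969)/0.37 ≈ $453.1 million.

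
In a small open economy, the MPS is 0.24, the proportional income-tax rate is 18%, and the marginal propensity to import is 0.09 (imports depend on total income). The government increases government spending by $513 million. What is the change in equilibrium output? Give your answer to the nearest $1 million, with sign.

+$1,099 million

MPC = 1 − MPS = 1 − 0.24 = 0.76.
Government-spending multiplier = 1/(1 − c(1−t) + m) = 1/(1 − 0.76×0.82 + 0.09) = 1/0.4668 ≈ 2.142.
ΔY = k × ΔG = (+$513 million) / 0.4668 ≈ +$1,099 million.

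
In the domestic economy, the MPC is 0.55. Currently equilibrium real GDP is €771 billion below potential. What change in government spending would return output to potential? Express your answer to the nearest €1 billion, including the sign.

Spending multiplier = 1/(1 − MPC) = 1/(1 − 0.55) = 1/0.45 ≈ 2.222.
Need ΔY = +€771 billion, so ΔG = ΔY/k = (+€771 billion) × 0.45 ≈ +€347 billion.
The government should increase government spending by €347 billion.

+€347 billion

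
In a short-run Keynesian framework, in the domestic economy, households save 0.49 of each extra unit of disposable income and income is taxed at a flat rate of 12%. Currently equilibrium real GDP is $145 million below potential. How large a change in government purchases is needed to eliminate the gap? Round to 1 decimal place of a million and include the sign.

MPC = 1 − MPS = 1 − 0.49 = 0.51.
Spending multiplier = 1/(1 − c(1−t)) = 1/(1 − 0.51×0.88) = 1/0.5512 ≈ 1.814.
Need ΔY = +$145 million, so ΔG = ΔY/k = (+$145 million) × 0.5512 ≈ +$79.9 million.
The government should increase government purchases by $79.9 million.

+$79.9 million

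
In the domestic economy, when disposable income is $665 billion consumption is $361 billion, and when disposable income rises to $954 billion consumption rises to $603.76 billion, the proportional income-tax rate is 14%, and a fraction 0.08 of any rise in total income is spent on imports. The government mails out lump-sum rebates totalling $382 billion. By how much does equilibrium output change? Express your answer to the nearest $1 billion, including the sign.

MPC = ΔC/ΔYd = (603.76 − 361)/(954 − 665) = 242.76/289 = 0.84.
A lump-sum tax change of −$382 billion shifts disposable income by +$382 billion; first-round consumption changes by −c × ΔT = −0.84 × (−$382 billion) = +$320.88 billion.
Expenditure multiplier = 1/(1 − c(1−t) + m) = 1/(1 − 0.84×0.86 + 0.08) = 1/0.3576 ≈ 2.796.
The tax multiplier is −c × k ≈ −2.349, so ΔY = k × (−c·ΔT) = (+$320.88 billion) / 0.3576 ≈ +$897 billion.

+$897 billion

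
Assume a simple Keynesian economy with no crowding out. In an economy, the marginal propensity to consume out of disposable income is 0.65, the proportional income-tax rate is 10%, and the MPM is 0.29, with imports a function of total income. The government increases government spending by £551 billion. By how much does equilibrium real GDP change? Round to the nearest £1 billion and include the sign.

+£782 billion

Expenditure multiplier = 1/(1 − c(1−t) + m) = 1/(1 − 0.65×0.9 + 0.29) = 1/0.705 ≈ 1.418.
ΔY = k × ΔG = (+£551 billion) / 0.705 ≈ +£782 billion.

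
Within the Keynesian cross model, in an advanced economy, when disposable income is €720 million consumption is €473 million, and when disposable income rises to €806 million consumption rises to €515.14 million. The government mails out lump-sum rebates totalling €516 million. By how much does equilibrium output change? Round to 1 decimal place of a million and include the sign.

MPC = ΔC/ΔYd = (515.14 − 473)/(806 − 720) = 42.14/86 = 0.49.
A lump-sum tax change of −€516 million shifts disposable income by +€516 million; first-round consumption changes by −c × ΔT = −0.49 × (−€516 million) = +€252.84 million.
Expenditure multiplier = 1/(1 − MPC) = 1/(1 − 0.49) = 1/0.51 ≈ 1.961.
The tax multiplier is −c × k ≈ −0.961, so ΔY = k × (−c·ΔT) = (+€252.84 million) / 0.51 ≈ +€495.8 million.

+€495.8 million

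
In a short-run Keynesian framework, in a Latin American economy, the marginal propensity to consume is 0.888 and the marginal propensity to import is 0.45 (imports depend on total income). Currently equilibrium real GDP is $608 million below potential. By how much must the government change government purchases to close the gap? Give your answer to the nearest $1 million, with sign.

+$342 million

Spending multiplier = 1/(1 − c + m) = 1/(1 − 0.888 + 0.45) = 1/0.562 ≈ 1.779.
Need ΔY = +$608 million, so ΔG = ΔY/k = (+$608 million) × 0.562 ≈ +$342 million.
The government should increase government purchases by $342 million.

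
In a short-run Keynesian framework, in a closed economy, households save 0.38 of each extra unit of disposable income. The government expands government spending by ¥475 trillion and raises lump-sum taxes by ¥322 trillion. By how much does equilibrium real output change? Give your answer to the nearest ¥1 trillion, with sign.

MPC = 1 − MPS = 1 − 0.38 = 0.62.
Expenditure multiplier = 1/(1 − MPC) = 1/(1 − 0.62) = 1/0.38 ≈ 2.632.
ΔG contributes k·ΔG = (+¥475 trillion) / 0.38 = +¥1,250 trillion.
ΔT of +¥322 trillion changes first-round spending by −c·ΔT = −¥199.64 trillion, contributing k·(−c·ΔT) = (−¥199.64 trillion) / 0.38 ≈ −¥525.4 trillion.
Net ΔY = k(ΔG − c·ΔT) = (+¥275.36 trillion) / 0.38 ≈ +¥725 trillion.

+¥725 trillion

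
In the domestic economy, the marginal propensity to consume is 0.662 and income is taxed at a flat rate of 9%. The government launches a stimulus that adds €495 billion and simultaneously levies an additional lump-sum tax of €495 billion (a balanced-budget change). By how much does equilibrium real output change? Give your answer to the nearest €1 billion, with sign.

Expenditure multiplier = 1/(1 − c(1−t)) = 1/(1 − 0.662×0.91) = 1/0.39758 ≈ 2.515.
ΔG contributes k·ΔG = (+€495 billion) / 0.39758 ≈ +€1,245 billion.
ΔT of +€495 billion changes first-round spending by −c·ΔT = −€327.69 billion, contributing k·(−c·ΔT) = (−€327.69 billion) / 0.39758 ≈ −€824.2 billion.
Net ΔY = k(ΔG − c·ΔT) = (+€167.31 billion) / 0.39758 ≈ +€421 billion.

+€421 billion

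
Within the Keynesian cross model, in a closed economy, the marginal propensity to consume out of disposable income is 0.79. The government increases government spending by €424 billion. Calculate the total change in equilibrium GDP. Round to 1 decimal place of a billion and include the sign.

+€2,019.0 billion

Expenditure multiplier = 1/(1 − MPC) = 1/(1 − 0.79) = 1/0.21 ≈ 4.762.
ΔY = k × ΔG = (+€424 billion) / 0.21 ≈ +€2,019 billion.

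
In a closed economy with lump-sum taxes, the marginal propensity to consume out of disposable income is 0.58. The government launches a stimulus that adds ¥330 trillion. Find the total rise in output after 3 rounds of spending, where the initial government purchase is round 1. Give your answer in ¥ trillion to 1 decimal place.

Round 1 adds ΔG = ¥330 trillion; each later round is MPC = 0.58 times the previous.
After 3 rounds: 330 + 191.4 + 111.012 = ΔG·(1 − c^3)/(1 − c) = 330 × (1 − 0.195112)/0.42 ≈ ¥632.4 trillion.

¥632.4 trillion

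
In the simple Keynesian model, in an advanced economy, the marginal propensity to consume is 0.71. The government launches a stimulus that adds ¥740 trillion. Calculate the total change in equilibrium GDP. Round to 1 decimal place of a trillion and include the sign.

Government-spending multiplier = 1/(1 − MPC) = 1/(1 − 0.71) = 1/0.29 ≈ 3.448.
ΔY = k × ΔG = (+¥740 trillion) / 0.29 ≈ +¥2,551.7 trillion.

+¥2,551.7 trillion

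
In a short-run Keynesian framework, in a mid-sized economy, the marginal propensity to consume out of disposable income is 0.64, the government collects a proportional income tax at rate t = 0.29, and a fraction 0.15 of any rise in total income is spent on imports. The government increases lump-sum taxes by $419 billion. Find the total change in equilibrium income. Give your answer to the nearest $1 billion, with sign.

−$386 billion

A lump-sum tax change of +$419 billion shifts disposable income by −$419 billion; first-round consumption changes by −c × ΔT = −0.64 × (+$419 billion) = −$268.16 billion.
Expenditure multiplier = 1/(1 − c(1−t) + m) = 1/(1 − 0.64×0.71 + 0.15) = 1/0.6956 ≈ 1.438.
The tax multiplier is −c × k ≈ −0.92, so ΔY = k × (−c·ΔT) = (−$268.16 billion) / 0.6956 ≈ −$386 billion.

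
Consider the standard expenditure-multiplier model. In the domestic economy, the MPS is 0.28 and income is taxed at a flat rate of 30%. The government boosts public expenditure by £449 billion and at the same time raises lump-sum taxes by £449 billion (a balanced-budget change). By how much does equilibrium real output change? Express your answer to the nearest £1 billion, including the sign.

MPC = 1 − MPS = 1 − 0.28 = 0.72.
Expenditure multiplier = 1/(1 − c(1−t)) = 1/(1 − 0.72×0.7) = 1/0.496 ≈ 2.016.
ΔG contributes k·ΔG = (+£449 billion) / 0.496 ≈ +£905.2 billion.
ΔT of +£449 billion changes first-round spending by −c·ΔT = −£323.28 billion, contributing k·(−c·ΔT) = (−£323.28 billion) / 0.496 ≈ −£651.8 billion.
Net ΔY = k(ΔG − c·ΔT) = (+£125.72 billion) / 0.496 ≈ +£253 billion.

+£253 billion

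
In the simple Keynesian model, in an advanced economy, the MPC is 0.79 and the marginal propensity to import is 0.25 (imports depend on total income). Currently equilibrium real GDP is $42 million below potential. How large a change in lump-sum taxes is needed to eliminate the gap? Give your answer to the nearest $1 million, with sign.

−$24 million

Spending multiplier = 1/(1 − c + m) = 1/(1 − 0.79 + 0.25) = 1/0.46 ≈ 2.174.
Tax multiplier = −c·k = −0.79/0.46 ≈ −1.717. Need ΔY = +$42 million, so ΔT = ΔY/(−c·k) = −(+$42 million) × 0.46 / 0.79 ≈ −$24 million.
The government should cut lump-sum taxes by $24 million.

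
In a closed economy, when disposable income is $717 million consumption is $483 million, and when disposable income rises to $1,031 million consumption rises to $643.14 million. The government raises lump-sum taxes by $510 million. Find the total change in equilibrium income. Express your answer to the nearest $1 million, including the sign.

−$531 million

MPC = ΔC/ΔYd = (643.14 − 483)/(1,031 − 717) = 160.14/314 = 0.51.
A lump-sum tax change of +$510 million shifts disposable income by −$510 million; first-round consumption changes by −c × ΔT = −0.51 × (+$510 million) = −$260.1 million.
Expenditure multiplier = 1/(1 − MPC) = 1/(1 − 0.51) = 1/0.49 ≈ 2.041.
The tax multiplier is −c × k ≈ −1.041, so ΔY = k × (−c·ΔT) = (−$260.1 million) / 0.49 ≈ −$531 million.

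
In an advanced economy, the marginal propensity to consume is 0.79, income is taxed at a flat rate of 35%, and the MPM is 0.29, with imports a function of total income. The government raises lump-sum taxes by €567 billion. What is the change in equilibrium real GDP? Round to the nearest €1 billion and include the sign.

A lump-sum tax change of +€567 billion shifts disposable income by −€567 billion; first-round consumption changes by −c × ΔT = −0.79 × (+€567 billion) = −€447.93 billion.
Expenditure multiplier = 1/(1 − c(1−t) + m) = 1/(1 − 0.79×0.65 + 0.29) = 1/0.7765 ≈ 1.288.
The tax multiplier is −c × k ≈ −1.017, so ΔY = k × (−c·ΔT) = (−€447.93 billion) / 0.7765 ≈ −€577 billion.

−€577 billion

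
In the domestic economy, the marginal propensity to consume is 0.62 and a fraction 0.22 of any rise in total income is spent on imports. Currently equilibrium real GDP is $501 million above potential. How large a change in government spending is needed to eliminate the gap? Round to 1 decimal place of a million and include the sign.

Spending multiplier = 1/(1 − c + m) = 1/(1 − 0.62 + 0.22) = 1/0.6 ≈ 1.667.
Need ΔY = −$501 million, so ΔG = ΔY/k = (−$501 million) × 0.6 = −$300.6 million.
The government should cut government spending by $300.6 million.

−$300.6 million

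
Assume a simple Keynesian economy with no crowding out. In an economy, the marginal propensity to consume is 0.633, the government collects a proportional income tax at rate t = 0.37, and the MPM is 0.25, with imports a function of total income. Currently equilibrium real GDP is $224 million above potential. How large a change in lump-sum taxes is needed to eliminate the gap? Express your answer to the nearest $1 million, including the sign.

+$301 million

Spending multiplier = 1/(1 − c(1−t) + m) = 1/(1 − 0.633×0.63 + 0.25) = 1/0.85121 ≈ 1.175.
Tax multiplier = −c·k = −0.633/0.85121 ≈ −0.744. Need ΔY = −$224 million, so ΔT = ΔY/(−c·k) = −(−$224 million) × 0.85121 / 0.633 ≈ +$301 million.
The government should raise lump-sum taxes by $301 million.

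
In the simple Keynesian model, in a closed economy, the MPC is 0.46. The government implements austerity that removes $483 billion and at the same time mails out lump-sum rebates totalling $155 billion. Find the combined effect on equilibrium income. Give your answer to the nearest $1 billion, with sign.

−$762 billion

Expenditure multiplier = 1/(1 − MPC) = 1/(1 − 0.46) = 1/0.54 ≈ 1.852.
ΔG contributes k·ΔG = (−$483 billion) / 0.54 ≈ −$894.4 billion.
ΔT of −$155 billion changes first-round spending by −c·ΔT = +$71.3 billion, contributing k·(−c·ΔT) = (+$71.3 billion) / 0.54 ≈ +$132 billion.
Net ΔY = k(ΔG − c·ΔT) = (−$411.7 billion) / 0.54 ≈ −$762 billion.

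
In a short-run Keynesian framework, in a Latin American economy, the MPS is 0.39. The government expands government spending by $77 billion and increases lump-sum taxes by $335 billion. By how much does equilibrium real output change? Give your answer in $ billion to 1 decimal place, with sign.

−$326.5 billion

MPC = 1 − MPS = 1 − 0.39 = 0.61.
Expenditure multiplier = 1/(1 − MPC) = 1/(1 − 0.61) = 1/0.39 ≈ 2.564.
ΔG contributes k·ΔG = (+$77 billion) / 0.39 ≈ +$197.4 billion.
ΔT of +$335 billion changes first-round spending by −c·ΔT = −$204.35 billion, contributing k·(−c·ΔT) = (−$204.35 billion) / 0.39 ≈ −$524 billion.
Net ΔY = k(ΔG − c·ΔT) = (−$127.35 billion) / 0.39 ≈ −$326.5 billion.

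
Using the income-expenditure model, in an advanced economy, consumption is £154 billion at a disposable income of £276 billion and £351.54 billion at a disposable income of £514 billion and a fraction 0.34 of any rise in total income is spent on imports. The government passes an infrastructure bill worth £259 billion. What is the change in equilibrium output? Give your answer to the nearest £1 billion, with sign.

+£508 billion

MPC = ΔC/ΔYd = (351.54 − 154)/(514 − 276) = 197.54/238 = 0.83.
Government-spending multiplier = 1/(1 − c + m) = 1/(1 − 0.83 + 0.34) = 1/0.51 ≈ 1.961.
ΔY = k × ΔG = (+£259 billion) / 0.51 ≈ +£508 billion.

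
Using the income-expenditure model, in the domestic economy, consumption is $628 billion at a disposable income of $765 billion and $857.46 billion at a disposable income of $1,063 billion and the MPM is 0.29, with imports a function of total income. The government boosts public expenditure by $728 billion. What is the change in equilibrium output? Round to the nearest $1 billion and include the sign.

MPC = ΔC/ΔYd = (857.46 − 628)/(1,063 − 765) = 229.46/298 = 0.77.
Spending multiplier = 1/(1 − c + m) = 1/(1 − 0.77 + 0.29) = 1/0.52 ≈ 1.923.
ΔY = k × ΔG = (+$728 billion) / 0.52 = +$1,400 billion.

+$1,400 billion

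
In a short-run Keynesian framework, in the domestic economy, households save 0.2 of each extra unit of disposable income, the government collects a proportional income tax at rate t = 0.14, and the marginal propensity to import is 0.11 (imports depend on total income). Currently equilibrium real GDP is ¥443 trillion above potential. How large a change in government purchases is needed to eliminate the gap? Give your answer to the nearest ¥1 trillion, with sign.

−¥187 trillion

MPC = 1 − MPS = 1 − 0.2 = 0.8.
Spending multiplier = 1/(1 − c(1−t) + m) = 1/(1 − 0.8×0.86 + 0.11) = 1/0.422 ≈ 2.37.
Need ΔY = −¥443 trillion, so ΔG = ΔY/k = (−¥443 trillion) × 0.422 ≈ −¥187 trillion.
The government should cut government purchases by ¥187 trillion.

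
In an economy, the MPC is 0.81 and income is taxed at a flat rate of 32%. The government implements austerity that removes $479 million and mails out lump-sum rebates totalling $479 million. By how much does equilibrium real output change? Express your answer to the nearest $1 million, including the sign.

Expenditure multiplier = 1/(1 − c(1−t)) = 1/(1 − 0.81×0.68) = 1/0.4492 ≈ 2.226.
ΔG contributes k·ΔG = (−$479 million) / 0.4492 ≈ −$1,066.3 million.
ΔT of −$479 million changes first-round spending by −c·ΔT = +$387.99 million, contributing k·(−c·ΔT) = (+$387.99 million) / 0.4492 ≈ +$863.7 million.
Net ΔY = k(ΔG − c·ΔT) = (−$91.01 million) / 0.4492 ≈ −$203 million.

−$203 million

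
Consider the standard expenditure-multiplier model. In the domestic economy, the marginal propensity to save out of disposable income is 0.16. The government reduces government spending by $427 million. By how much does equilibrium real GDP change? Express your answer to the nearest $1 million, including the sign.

MPC = 1 − MPS = 1 − 0.16 = 0.84.
Expenditure multiplier = 1/(1 − MPC) = 1/(1 − 0.84) = 1/0.16 = 6.25.
ΔY = k × ΔG = (−$427 million) / 0.16 ≈ −$2,669 million.

−$2,669 million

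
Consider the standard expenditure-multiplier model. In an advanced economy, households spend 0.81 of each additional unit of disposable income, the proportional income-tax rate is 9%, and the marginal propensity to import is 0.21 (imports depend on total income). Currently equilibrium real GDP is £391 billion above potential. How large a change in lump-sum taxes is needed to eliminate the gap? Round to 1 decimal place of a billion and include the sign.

Spending multiplier = 1/(1 − c(1−t) + m) = 1/(1 − 0.81×0.91 + 0.21) = 1/0.4729 ≈ 2.115.
Tax multiplier = −c·k = −0.81/0.4729 ≈ −1.713. Need ΔY = −£391 billion, so ΔT = ΔY/(−c·k) = −(−£391 billion) × 0.4729 / 0.81 ≈ +£228.3 billion.
The government should raise lump-sum taxes by £228.3 billion.

+£228.3 billion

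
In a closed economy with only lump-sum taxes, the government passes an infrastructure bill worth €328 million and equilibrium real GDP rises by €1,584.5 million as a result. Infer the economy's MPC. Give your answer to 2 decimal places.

Implied spending multiplier k = ΔY/ΔG = 1,584.5/328 ≈ 4.8308.
Since k = 1/(1 − MPC), MPC = 1 − 1/k = 1 − ΔG/ΔY = 1 − 328/1,584.5 ≈ 0.79.

0.79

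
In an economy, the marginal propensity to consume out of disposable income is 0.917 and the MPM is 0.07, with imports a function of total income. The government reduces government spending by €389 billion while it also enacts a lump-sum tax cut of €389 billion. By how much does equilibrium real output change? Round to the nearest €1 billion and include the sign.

−€211 billion

Expenditure multiplier = 1/(1 − c + m) = 1/(1 − 0.917 + 0.07) = 1/0.153 ≈ 6.536.
ΔG contributes k·ΔG = (−€389 billion) / 0.153 ≈ −€2,542.5 billion.
ΔT of −€389 billion changes first-round spending by −c·ΔT = +€356.713 billion, contributing k·(−c·ΔT) = (+€356.713 billion) / 0.153 ≈ +€2,331.5 billion.
Net ΔY = k(ΔG − c·ΔT) = (−€32.287 billion) / 0.153 ≈ −€211 billion.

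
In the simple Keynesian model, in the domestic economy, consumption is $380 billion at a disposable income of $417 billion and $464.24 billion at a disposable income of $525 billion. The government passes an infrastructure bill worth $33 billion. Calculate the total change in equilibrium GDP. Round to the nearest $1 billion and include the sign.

MPC = ΔC/ΔYd = (464.24 − 380)/(525 − 417) = 84.24/108 = 0.78.
Expenditure multiplier = 1/(1 − MPC) = 1/(1 − 0.78) = 1/0.22 ≈ 4.545.
ΔY = k × ΔG = (+$33 billion) / 0.22 = +$150 billion.

+$150 billion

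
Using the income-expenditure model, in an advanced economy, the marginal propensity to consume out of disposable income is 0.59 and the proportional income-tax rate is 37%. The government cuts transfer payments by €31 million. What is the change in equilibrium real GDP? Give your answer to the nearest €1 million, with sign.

−€29 million

The transfer change shifts disposable income by −€31 million, so first-round consumption changes by c·ΔTR = 0.59 × (−€31 million) = −€18.29 million.
Expenditure multiplier = 1/(1 − c(1−t)) = 1/(1 − 0.59×0.63) = 1/0.6283 ≈ 1.592.
The transfer multiplier is c × k ≈ 0.939, so ΔY = k × (c·ΔTR) = (−€18.29 million) / 0.6283 ≈ −€29 million.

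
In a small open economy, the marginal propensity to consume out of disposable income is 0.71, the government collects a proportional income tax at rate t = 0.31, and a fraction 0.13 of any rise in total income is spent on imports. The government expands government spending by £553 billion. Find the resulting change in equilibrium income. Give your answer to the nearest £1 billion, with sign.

+£864 billion

Expenditure multiplier = 1/(1 − c(1−t) + m) = 1/(1 − 0.71×0.69 + 0.13) = 1/0.6401 ≈ 1.562.
ΔY = k × ΔG = (+£553 billion) / 0.6401 ≈ +£864 billion.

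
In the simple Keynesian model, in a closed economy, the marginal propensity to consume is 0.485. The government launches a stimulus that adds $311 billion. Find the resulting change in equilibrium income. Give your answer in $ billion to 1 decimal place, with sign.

+$603.9 billion

Spending multiplier = 1/(1 − MPC) = 1/(1 − 0.485) = 1/0.515 ≈ 1.942.
ΔY = k × ΔG = (+$311 billion) / 0.515 ≈ +$603.9 billion.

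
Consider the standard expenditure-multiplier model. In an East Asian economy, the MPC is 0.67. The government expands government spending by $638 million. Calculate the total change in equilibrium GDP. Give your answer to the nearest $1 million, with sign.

Expenditure multiplier = 1/(1 − MPC) = 1/(1 − 0.67) = 1/0.33 ≈ 3.03.
ΔY = k × ΔG = (+$638 million) / 0.33 ≈ +$1,933 million.

+$1,933 million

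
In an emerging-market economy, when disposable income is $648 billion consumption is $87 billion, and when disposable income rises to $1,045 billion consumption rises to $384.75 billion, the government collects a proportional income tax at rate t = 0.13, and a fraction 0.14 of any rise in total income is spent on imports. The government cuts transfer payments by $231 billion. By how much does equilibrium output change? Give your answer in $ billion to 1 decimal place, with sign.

MPC = ΔC/ΔYd = (384.75 − 87)/(1,045 − 648) = 297.75/397 = 0.75.
The transfer change shifts disposable income by −$231 billion, so first-round consumption changes by c·ΔTR = 0.75 × (−$231 billion) = −$173.25 billion.
Expenditure multiplier = 1/(1 − c(1−t) + m) = 1/(1 − 0.75×0.87 + 0.14) = 1/0.4875 ≈ 2.051.
The transfer multiplier is c × k ≈ 1.538, so ΔY = k × (c·ΔTR) = (−$173.25 billion) / 0.4875 ≈ −$355.4 billion.

−$355.4 billion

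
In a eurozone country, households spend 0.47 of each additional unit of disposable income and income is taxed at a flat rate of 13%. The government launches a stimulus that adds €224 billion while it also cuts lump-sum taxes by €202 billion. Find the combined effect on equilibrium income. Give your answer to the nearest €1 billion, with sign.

+€540 billion

Expenditure multiplier = 1/(1 − c(1−t)) = 1/(1 − 0.47×0.87) = 1/0.5911 ≈ 1.692.
ΔG contributes k·ΔG = (+€224 billion) / 0.5911 ≈ +€379 billion.
ΔT of −€202 billion changes first-round spending by −c·ΔT = +€94.94 billion, contributing k·(−c·ΔT) = (+€94.94 billion) / 0.5911 ≈ +€160.6 billion.
Net ΔY = k(ΔG − c·ΔT) = (+€318.94 billion) / 0.5911 ≈ +€540 billion.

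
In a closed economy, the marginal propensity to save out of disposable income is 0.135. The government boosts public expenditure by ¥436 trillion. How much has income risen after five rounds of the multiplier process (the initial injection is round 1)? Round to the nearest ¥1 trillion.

¥1,666 trillion

MPC = 1 − MPS = 1 − 0.135 = 0.865.
Round 1 adds ΔG = ¥436 trillion; each later round is MPC = 0.865 times the previous.
After 5 rounds: 436 + 377.14 + 326.2261 + 282.1855765 + 244.0905236725 = ΔG·(1 − c^5)/(1 − c) = 436 × (1 − 0.484262162790625)/0.135 ≈ ¥1,666 trillion.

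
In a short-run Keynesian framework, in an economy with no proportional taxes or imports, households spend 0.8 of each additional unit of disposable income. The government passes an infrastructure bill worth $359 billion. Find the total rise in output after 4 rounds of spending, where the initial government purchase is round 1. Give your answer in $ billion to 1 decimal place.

$1,059.8 billion

Round 1 adds ΔG = $359 billion; each later round is MPC = 0.8 times the previous.
After 4 rounds: 359 + 287.2 + 229.76 + 183.808 = ΔG·(1 − c^4)/(1 − c) = 359 × (1 − 0.4096)/0.2 ≈ $1,059.8 billion.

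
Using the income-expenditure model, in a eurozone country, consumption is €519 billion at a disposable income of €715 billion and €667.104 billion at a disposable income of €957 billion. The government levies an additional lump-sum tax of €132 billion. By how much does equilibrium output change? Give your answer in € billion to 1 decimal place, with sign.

MPC = ΔC/ΔYd = (667.104 − 519)/(957 − 715) = 148.104/242 = 0.612.
A lump-sum tax change of +€132 billion shifts disposable income by −€132 billion; first-round consumption changes by −c × ΔT = −0.612 × (+€132 billion) = −€80.784 billion.
Expenditure multiplier = 1/(1 − MPC) = 1/(1 − 0.612) = 1/0.388 ≈ 2.577.
The tax multiplier is −c × k ≈ −1.577, so ΔY = k × (−c·ΔT) = (−€80.784 billion) / 0.388 ≈ −€208.2 billion.

−€208.2 billion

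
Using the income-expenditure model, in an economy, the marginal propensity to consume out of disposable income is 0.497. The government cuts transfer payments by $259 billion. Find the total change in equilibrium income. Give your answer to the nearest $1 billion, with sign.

The transfer change shifts disposable income by −$259 billion, so first-round consumption changes by c·ΔTR = 0.497 × (−$259 billion) = −$128.723 billion.
Expenditure multiplier = 1/(1 − MPC) = 1/(1 − 0.497) = 1/0.503 ≈ 1.988.
The transfer multiplier is c × k ≈ 0.988, so ΔY = k × (c·ΔTR) = (−$128.723 billion) / 0.503 ≈ −$256 billion.

−$256 billion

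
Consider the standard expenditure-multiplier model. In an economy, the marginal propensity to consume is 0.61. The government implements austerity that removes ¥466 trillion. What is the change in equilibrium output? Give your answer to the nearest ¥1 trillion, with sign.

Spending multiplier = 1/(1 − MPC) = 1/(1 − 0.61) = 1/0.39 ≈ 2.564.
ΔY = k × ΔG = (−¥466 trillion) / 0.39 ≈ −¥1,195 trillion.

−¥1,195 trillion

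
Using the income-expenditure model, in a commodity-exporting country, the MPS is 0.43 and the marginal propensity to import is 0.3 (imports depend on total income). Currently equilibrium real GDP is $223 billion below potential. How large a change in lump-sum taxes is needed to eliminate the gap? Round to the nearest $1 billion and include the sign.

−$286 billion

MPC = 1 − MPS = 1 − 0.43 = 0.57.
Spending multiplier = 1/(1 − c + m) = 1/(1 − 0.57 + 0.3) = 1/0.73 ≈ 1.37.
Tax multiplier = −c·k = −0.57/0.73 ≈ −0.781. Need ΔY = +$223 billion, so ΔT = ΔY/(−c·k) = −(+$223 billion) × 0.73 / 0.57 ≈ −$286 billion.
The government should cut lump-sum taxes by $286 billion.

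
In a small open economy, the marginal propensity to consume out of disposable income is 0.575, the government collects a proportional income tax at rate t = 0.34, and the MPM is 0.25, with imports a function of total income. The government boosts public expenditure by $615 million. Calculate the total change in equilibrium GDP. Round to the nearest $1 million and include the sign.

Government-spending multiplier = 1/(1 − c(1−t) + m) = 1/(1 − 0.575×0.66 + 0.25) = 1/0.8705 ≈ 1.149.
ΔY = k × ΔG = (+$615 million) / 0.8705 ≈ +$706 million.

+$706 million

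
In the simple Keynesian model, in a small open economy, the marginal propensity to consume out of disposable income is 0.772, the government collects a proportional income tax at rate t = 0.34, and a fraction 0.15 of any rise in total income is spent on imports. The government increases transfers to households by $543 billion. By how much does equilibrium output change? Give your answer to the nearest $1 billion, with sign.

The transfer change shifts disposable income by +$543 billion, so first-round consumption changes by c·ΔTR = 0.772 × (+$543 billion) = +$419.196 billion.
Expenditure multiplier = 1/(1 − c(1−t) + m) = 1/(1 − 0.772×0.66 + 0.15) = 1/0.64048 ≈ 1.561.
The transfer multiplier is c × k ≈ 1.205, so ΔY = k × (c·ΔTR) = (+$419.196 billion) / 0.64048 ≈ +$655 billion.

+$655 billion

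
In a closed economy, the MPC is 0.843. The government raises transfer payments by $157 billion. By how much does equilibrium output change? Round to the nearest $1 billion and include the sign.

+$843 billion

The transfer change shifts disposable income by +$157 billion, so first-round consumption changes by c·ΔTR = 0.843 × (+$157 billion) = +$132.351 billion.
Expenditure multiplier = 1/(1 − MPC) = 1/(1 − 0.843) = 1/0.157 ≈ 6.369.
The transfer multiplier is c × k ≈ 5.369, so ΔY = k × (c·ΔTR) = (+$132.351 billion) / 0.157 = +$843 billion.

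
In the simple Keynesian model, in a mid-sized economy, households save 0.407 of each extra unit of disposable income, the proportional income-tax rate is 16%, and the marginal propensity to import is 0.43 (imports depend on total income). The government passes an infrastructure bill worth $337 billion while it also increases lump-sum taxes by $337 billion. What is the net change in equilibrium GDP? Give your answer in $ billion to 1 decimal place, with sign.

+$147.2 billion

MPC = 1 − MPS = 1 − 0.407 = 0.593.
Expenditure multiplier = 1/(1 − c(1−t) + m) = 1/(1 − 0.593×0.84 + 0.43) = 1/0.93188 ≈ 1.073.
ΔG contributes k·ΔG = (+$337 billion) / 0.93188 ≈ +$361.6 billion.
ΔT of +$337 billion changes first-round spending by −c·ΔT = −$199.841 billion, contributing k·(−c·ΔT) = (−$199.841 billion) / 0.93188 ≈ −$214.4 billion.
Net ΔY = k(ΔG − c·ΔT) = (+$137.159 billion) / 0.93188 ≈ +$147.2 billion.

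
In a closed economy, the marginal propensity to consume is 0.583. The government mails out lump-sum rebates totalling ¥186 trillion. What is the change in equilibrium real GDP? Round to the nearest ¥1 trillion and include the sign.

A lump-sum tax change of −¥186 trillion shifts disposable income by +¥186 trillion; first-round consumption changes by −c × ΔT = −0.583 × (−¥186 trillion) = +¥108.438 trillion.
Expenditure multiplier = 1/(1 − MPC) = 1/(1 − 0.583) = 1/0.417 ≈ 2.398.
The tax multiplier is −c × k ≈ −1.398, so ΔY = k × (−c·ΔT) = (+¥108.438 trillion) / 0.417 ≈ +¥260 trillion.

+¥260 trillion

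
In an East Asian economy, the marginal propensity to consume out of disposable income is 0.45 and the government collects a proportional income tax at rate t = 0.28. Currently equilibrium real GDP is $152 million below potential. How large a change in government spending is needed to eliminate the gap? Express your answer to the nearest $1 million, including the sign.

Spending multiplier = 1/(1 − c(1−t)) = 1/(1 − 0.45×0.72) = 1/0.676 ≈ 1.479.
Need ΔY = +$152 million, so ΔG = ΔY/k = (+$152 million) × 0.676 ≈ +$103 million.
The government should increase government spending by $103 million.

+$103 million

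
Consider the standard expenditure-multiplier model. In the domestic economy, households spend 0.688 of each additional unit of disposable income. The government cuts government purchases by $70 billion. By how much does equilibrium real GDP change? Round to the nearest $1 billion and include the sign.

−$224 billion

Spending multiplier = 1/(1 − MPC) = 1/(1 − 0.688) = 1/0.312 ≈ 3.205.
ΔY = k × ΔG = (−$70 billion) / 0.312 ≈ −$224 billion.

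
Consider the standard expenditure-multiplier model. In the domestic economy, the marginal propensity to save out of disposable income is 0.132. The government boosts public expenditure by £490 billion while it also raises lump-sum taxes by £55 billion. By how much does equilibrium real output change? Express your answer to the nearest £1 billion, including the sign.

MPC = 1 − MPS = 1 − 0.132 = 0.868.
Expenditure multiplier = 1/(1 − MPC) = 1/(1 − 0.868) = 1/0.132 ≈ 7.576.
ΔG contributes k·ΔG = (+£490 billion) / 0.132 ≈ +£3,712.1 billion.
ΔT of +£55 billion changes first-round spending by −c·ΔT = −£47.74 billion, contributing k·(−c·ΔT) = (−£47.74 billion) / 0.132 ≈ −£361.7 billion.
Net ΔY = k(ΔG − c·ΔT) = (+£442.26 billion) / 0.132 ≈ +£3,350 billion.

+£3,350 billion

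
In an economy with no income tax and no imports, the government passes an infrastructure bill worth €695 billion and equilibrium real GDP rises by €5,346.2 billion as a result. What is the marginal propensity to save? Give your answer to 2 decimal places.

0.13

Implied spending multiplier k = ΔY/ΔG = 5,346.2/695 ≈ 7.6924.
Since k = 1/(1 − MPC), MPC = 1 − 1/k = 1 − ΔG/ΔY = 1 − 695/5,346.2 ≈ 0.87.
MPS = 1 − MPC = 0.13.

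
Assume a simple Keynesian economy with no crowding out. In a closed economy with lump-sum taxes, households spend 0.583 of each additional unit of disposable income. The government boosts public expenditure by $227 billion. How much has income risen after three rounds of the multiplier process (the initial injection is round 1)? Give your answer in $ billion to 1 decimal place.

$436.5 billion

Round 1 adds ΔG = $227 billion; each later round is MPC = 0.583 times the previous.
After 3 rounds: 227 + 132.341 + 77.154803 = ΔG·(1 − c^3)/(1 − c) = 227 × (1 − 0.198155287)/0.417 ≈ $436.5 billion.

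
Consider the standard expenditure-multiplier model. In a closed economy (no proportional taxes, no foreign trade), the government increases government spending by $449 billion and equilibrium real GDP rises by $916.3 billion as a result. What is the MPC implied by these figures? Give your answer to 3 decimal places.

Implied spending multiplier k = ΔY/ΔG = 916.3/449 ≈ 2.0408.
Since k = 1/(1 − MPC), MPC = 1 − 1/k = 1 − ΔG/ΔY = 1 − 449/916.3 ≈ 0.510.

0.510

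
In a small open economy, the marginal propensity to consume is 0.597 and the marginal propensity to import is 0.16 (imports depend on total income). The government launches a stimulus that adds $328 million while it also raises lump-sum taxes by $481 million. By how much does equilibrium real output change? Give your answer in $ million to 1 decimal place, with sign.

+$72.5 million

Expenditure multiplier = 1/(1 − c + m) = 1/(1 − 0.597 + 0.16) = 1/0.563 ≈ 1.776.
ΔG contributes k·ΔG = (+$328 million) / 0.563 ≈ +$582.6 million.
ΔT of +$481 million changes first-round spending by −c·ΔT = −$287.157 million, contributing k·(−c·ΔT) = (−$287.157 million) / 0.563 ≈ −$510 million.
Net ΔY = k(ΔG − c·ΔT) = (+$40.843 million) / 0.563 ≈ +$72.5 million.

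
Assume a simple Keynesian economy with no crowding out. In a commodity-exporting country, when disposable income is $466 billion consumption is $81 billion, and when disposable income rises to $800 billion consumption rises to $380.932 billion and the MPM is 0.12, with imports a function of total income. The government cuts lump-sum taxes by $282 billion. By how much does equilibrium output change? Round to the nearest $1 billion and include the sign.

+$1,141 billion

MPC = ΔC/ΔYd = (380.932 − 81)/(800 − 466) = 299.932/334 = 0.898.
A lump-sum tax change of −$282 billion shifts disposable income by +$282 billion; first-round consumption changes by −c × ΔT = −0.898 × (−$282 billion) = +$253.236 billion.
Expenditure multiplier = 1/(1 − c + m) = 1/(1 − 0.898 + 0.12) = 1/0.222 ≈ 4.505.
The tax multiplier is −c × k ≈ −4.045, so ΔY = k × (−c·ΔT) = (+$253.236 billion) / 0.222 ≈ +$1,141 billion.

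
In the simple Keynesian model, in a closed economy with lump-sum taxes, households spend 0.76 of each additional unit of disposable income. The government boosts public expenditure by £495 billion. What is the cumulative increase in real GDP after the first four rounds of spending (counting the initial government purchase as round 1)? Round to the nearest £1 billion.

Round 1 adds ΔG = £495 billion; each later round is MPC = 0.76 times the previous.
After 4 rounds: 495 + 376.2 + 285.912 + 217.29312 = ΔG·(1 − c^4)/(1 − c) = 495 × (1 − 0.33362176)/0.24 ≈ £1,374 billion.

£1,374 billion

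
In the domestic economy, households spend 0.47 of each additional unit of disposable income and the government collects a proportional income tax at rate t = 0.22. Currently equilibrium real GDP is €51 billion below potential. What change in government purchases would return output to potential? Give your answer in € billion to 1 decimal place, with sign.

+€32.3 billion

Spending multiplier = 1/(1 − c(1−t)) = 1/(1 − 0.47×0.78) = 1/0.6334 ≈ 1.579.
Need ΔY = +€51 billion, so ΔG = ΔY/k = (+€51 billion) × 0.6334 ≈ +€32.3 billion.
The government should increase government purchases by €32.3 billion.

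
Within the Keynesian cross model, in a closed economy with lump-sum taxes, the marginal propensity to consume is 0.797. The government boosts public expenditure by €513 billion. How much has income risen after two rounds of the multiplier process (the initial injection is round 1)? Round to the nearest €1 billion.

Round 1 adds ΔG = €513 billion; each later round is MPC = 0.797 times the previous.
After 2 rounds: 513 + 408.861 = ΔG·(1 − c^2)/(1 − c) = 513 × (1 − 0.635209)/0.203 ≈ €922 billion.

€922 billion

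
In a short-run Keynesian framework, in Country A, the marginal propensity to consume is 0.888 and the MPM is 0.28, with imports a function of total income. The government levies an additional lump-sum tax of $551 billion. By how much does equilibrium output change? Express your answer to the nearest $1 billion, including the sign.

−$1,248 billion

A lump-sum tax change of +$551 billion shifts disposable income by −$551 billion; first-round consumption changes by −c × ΔT = −0.888 × (+$551 billion) = −$489.288 billion.
Expenditure multiplier = 1/(1 − c + m) = 1/(1 − 0.888 + 0.28) = 1/0.392 ≈ 2.551.
The tax multiplier is −c × k ≈ −2.265, so ΔY = k × (−c·ΔT) = (−$489.288 billion) / 0.392 ≈ −$1,248 billion.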